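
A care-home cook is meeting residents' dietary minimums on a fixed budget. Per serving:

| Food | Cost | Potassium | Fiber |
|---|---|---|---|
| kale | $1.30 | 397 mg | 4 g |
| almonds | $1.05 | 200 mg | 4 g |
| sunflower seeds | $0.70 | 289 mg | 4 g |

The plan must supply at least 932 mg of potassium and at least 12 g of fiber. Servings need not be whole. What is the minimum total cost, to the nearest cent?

$2.26

Minimising a linear cost over {potassium ≥ 932, fiber ≥ 12, servings ≥ 0} — the optimum is at a vertex, using one or two foods.
kale only: max(932/397, 12/4) = 3 servings → $3.90.
almonds only: max(932/200, 12/4) = 4.66 servings → $4.89.
sunflower seeds only: max(932/289, 12/4) = 3.225 servings → $2.26.
kale + almonds with both tight: 1.685 servings and 1.315 servings → $3.57.
kale + sunflower seeds with both tight: 0.6019 servings and 2.398 servings → $2.46.
almonds + sunflower seeds: intersection lies outside the first quadrant.
Cheapest feasible corner: $2.26.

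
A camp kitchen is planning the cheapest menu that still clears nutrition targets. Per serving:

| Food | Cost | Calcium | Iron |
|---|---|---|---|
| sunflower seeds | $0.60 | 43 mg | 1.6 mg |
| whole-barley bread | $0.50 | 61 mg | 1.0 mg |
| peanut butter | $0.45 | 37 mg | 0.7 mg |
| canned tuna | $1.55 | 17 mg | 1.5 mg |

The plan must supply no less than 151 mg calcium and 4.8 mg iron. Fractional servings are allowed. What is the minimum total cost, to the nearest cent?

$1.88

Check every corner: each single food scaled to meet both minima, and each pair solved so both constraints bind.
sunflower seeds only: max(151/43, 4.8/1.6) = 3.512 servings → $2.11.
whole-barley bread only: max(151/61, 4.8/1.0) = 4.8 servings → $2.40.
peanut butter only: max(151/37, 4.8/0.7) = 6.857 servings → $3.09.
canned tuna only: max(151/17, 4.8/1.5) = 8.882 servings → $13.77.
sunflower seeds + whole-barley bread with both tight: 2.597 servings and 0.6447 servings → $1.88.
sunflower seeds + peanut butter with both tight: 2.471 servings and 1.21 servings → $2.03.
sunflower seeds + canned tuna with both targets exact would need a negative amount; discard.
whole-barley bread + peanut butter: intersection lies outside the first quadrant.
whole-barley bread + canned tuna with both tight: 1.945 servings and 1.903 servings → $3.92.
peanut butter + canned tuna with both tight: 3.323 servings and 1.649 servings → $4.05.
Cheapest feasible corner: $1.88.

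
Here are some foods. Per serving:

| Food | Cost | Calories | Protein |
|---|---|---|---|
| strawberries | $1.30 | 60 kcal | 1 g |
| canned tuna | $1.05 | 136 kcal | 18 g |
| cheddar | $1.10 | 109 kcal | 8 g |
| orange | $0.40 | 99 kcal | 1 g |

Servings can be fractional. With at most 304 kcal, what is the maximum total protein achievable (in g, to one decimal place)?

40.2 g

Protein per kcal: canned tuna 0.1324, cheddar 0.07339, strawberries 0.01667, orange 0.0101.
With no serving limits, spend the whole calories allowance on canned tuna: 304 kcal / 136 kcal × 18 g = 40.2 g.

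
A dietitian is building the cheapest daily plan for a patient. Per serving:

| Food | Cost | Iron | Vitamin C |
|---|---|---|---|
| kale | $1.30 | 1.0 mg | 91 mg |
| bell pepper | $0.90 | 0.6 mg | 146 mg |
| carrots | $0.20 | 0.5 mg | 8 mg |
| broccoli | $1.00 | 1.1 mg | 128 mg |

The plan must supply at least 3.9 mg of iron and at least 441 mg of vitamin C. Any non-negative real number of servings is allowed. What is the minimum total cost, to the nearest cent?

At the optimum either one food covers both requirements or two foods hit both targets exactly; no other combination can be cheaper.
kale only: max(3.9/1.0, 441/91) = 4.846 servings → $6.30.
bell pepper only: max(3.9/0.6, 441/146) = 6.5 servings → $5.85.
carrots only: max(3.9/0.5, 441/8) = 55.12 servings → $11.03.
broccoli only: max(3.9/1.1, 441/128) = 3.545 servings → $3.55.
kale + bell pepper with both tight: 3.335 servings and 0.942 servings → $5.18.
kale + carrots: the both-tight solution has a negative serving — not a feasible corner.
kale + broccoli with both tight: 0.5054 servings and 3.086 servings → $3.74.
bell pepper + carrots with both tight: 2.776 servings and 4.469 servings → $3.39.
bell pepper + broccoli with both targets exact would need a negative amount; discard.
carrots + broccoli with both tight: 0.2554 servings and 3.429 servings → $3.48.
So the least-cost plan costs $3.39.

$3.39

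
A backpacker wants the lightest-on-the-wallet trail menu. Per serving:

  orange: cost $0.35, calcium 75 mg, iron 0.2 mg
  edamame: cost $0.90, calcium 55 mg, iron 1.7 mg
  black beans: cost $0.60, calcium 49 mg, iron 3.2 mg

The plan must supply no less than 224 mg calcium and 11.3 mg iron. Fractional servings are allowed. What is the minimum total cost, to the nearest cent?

$2.34

For a min-cost LP with two ≥-constraints, a basic feasible solution has at most two positive variables.
orange only: max(224/75, 11.3/0.2) = 56.5 servings → $19.77.
edamame only: max(224/55, 11.3/1.7) = 6.647 servings → $5.98.
black beans only: max(224/49, 11.3/3.2) = 4.571 servings → $2.74.
orange + edamame: intersection lies outside the first quadrant.
orange + black beans with both tight: 0.7085 servings and 3.487 servings → $2.34.
edamame + black beans with both tight: 1.759 servings and 2.597 servings → $3.14.
So the least-cost plan costs $2.34.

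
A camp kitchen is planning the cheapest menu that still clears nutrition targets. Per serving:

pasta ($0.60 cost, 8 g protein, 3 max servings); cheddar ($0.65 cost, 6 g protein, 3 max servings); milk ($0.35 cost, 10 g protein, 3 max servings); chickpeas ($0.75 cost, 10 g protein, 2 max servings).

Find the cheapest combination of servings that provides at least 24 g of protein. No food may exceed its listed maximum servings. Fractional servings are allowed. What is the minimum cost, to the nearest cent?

$0.84

Cost per g of protein: milk $0.0350, pasta $0.0750, chickpeas $0.0750, cheddar $0.1083.
Take 2.4 servings of milk: +24.0 g protein for $0.84 (total $0.84, still need 0.0 g).
Filling from the cheapest source first is optimal under one linear minimum: $0.84.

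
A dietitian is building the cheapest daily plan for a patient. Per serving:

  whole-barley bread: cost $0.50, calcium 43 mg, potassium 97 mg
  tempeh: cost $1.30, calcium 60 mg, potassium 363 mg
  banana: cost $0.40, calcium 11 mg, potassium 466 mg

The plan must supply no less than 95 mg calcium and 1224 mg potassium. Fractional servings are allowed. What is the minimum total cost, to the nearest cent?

This is a tiny linear program; its minimum lies at a vertex of the feasible set. List the vertices and price them.
whole-barley bread only: max(95/43, 1224/97) = 12.62 servings → $6.31.
tempeh only: max(95/60, 1224/363) = 3.372 servings → $4.38.
banana only: max(95/11, 1224/466) = 8.636 servings → $3.45.
whole-barley bread + tempeh: intersection lies outside the first quadrant.
whole-barley bread + banana with both tight: 1.624 servings and 2.289 servings → $1.73.
tempeh + banana with both tight: 1.285 servings and 1.625 servings → $2.32.
The minimum over all feasible corners is $1.73.

$1.73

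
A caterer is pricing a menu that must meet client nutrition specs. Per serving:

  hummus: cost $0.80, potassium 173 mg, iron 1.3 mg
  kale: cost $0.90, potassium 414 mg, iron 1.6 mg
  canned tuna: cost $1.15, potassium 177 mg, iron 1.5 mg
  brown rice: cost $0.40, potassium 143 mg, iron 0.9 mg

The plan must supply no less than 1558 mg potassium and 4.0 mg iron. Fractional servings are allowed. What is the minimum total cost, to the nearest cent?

$3.39

Check every corner: each single food scaled to meet both minima, and each pair solved so both constraints bind.
hummus only: max(1558/173, 4.0/1.3) = 9.006 servings → $7.20.
kale only: max(1558/414, 4.0/1.6) = 3.763 servings → $3.39.
canned tuna only: max(1558/177, 4.0/1.5) = 8.802 servings → $10.12.
brown rice only: max(1558/143, 4.0/0.9) = 10.9 servings → $4.36.
hummus + kale: intersection lies outside the first quadrant.
hummus + canned tuna: the both-tight solution has a negative serving — not a feasible corner.
hummus + brown rice with both targets exact would need a negative amount; discard.
kale + canned tuna: the both-tight solution has a negative serving — not a feasible corner.
kale + brown rice: the both-tight solution has a negative serving — not a feasible corner.
canned tuna + brown rice: intersection lies outside the first quadrant.
Cheapest feasible corner: $3.39.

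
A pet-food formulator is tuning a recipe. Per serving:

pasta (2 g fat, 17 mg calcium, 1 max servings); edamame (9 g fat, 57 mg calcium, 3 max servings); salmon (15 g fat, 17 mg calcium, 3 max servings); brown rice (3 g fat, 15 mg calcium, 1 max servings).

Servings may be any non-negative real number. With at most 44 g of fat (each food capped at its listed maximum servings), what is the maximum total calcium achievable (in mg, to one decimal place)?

216.6 mg

Calcium per g fat: pasta 8.5, edamame 6.333, brown rice 5, salmon 1.133.
Take 1 serving of pasta: uses 2 g fat, +17.0 mg calcium (running total 17.0 mg).
Take 3 servings of edamame: uses 27 g fat, +171.0 mg calcium (running total 188.0 mg).
Take 1 serving of brown rice: uses 3 g fat, +15.0 mg calcium (running total 203.0 mg).
Take 0.8 servings of salmon: uses 12 g fat, +13.6 mg calcium (running total 216.6 mg).
Filling greedily by calcium-per-g fat is optimal for one linear limit, giving 216.6 mg.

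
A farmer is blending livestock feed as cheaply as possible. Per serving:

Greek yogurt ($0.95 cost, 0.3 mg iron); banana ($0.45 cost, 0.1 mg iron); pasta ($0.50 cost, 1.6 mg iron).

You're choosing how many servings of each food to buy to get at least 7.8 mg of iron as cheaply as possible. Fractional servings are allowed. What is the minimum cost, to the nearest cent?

Cost per mg of iron: pasta $0.3125, Greek yogurt $3.1667, banana $4.5000.
With no serving limits, use only pasta: 7.8 mg / 1.6 mg = 4.875 servings × $0.50 = $2.44.

$2.44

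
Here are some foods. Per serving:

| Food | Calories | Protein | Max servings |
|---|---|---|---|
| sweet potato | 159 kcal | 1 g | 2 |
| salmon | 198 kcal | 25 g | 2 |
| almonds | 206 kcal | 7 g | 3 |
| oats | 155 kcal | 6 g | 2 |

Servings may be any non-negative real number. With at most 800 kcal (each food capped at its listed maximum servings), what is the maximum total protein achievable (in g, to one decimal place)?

65.2 g

Protein per kcal: salmon 0.1263, oats 0.03871, almonds 0.03398, sweet potato 0.006289.
Take 2 servings of salmon: uses 396 kcal, +50.0 g protein (running total 50.0 g).
Take 2 servings of oats: uses 310 kcal, +12.0 g protein (running total 62.0 g).
Take 0.4563 servings of almonds: uses 94 kcal, +3.2 g protein (running total 65.2 g).
Greedy by best ratio exhausts the calories allowance optimally: 65.2 g.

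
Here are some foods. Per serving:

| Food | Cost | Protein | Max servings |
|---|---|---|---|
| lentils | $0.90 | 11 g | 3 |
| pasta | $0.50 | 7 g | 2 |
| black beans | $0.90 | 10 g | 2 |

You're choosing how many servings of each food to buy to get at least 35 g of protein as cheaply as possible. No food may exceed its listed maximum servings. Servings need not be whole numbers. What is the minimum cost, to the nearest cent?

$2.72

Cost per g of protein: pasta $0.0714, lentils $0.0818, black beans $0.0900.
Take 2 servings of pasta: +14.0 g protein for $1.00 (total $1.00, still need 21.0 g).
Take 1.909 servings of lentils: +21.0 g protein for $1.72 (total $2.72, still need 0.0 g).
Greedy by cheapest-per-g is optimal for a single linear constraint, so the minimum cost is $2.72.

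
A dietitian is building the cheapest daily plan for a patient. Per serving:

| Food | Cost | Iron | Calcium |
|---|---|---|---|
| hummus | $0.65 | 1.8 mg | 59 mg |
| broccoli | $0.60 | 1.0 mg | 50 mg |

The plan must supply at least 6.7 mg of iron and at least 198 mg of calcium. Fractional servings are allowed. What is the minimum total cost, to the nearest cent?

$2.42

The cheapest plan sits at a corner of the feasible region — with two constraints it uses at most two foods.
hummus only: max(6.7/1.8, 198/59) = 3.722 servings → $2.42.
broccoli only: max(6.7/1.0, 198/50) = 6.7 servings → $4.02.
hummus + broccoli with both targets exact would need a negative amount; discard.
So the least-cost plan costs $2.42.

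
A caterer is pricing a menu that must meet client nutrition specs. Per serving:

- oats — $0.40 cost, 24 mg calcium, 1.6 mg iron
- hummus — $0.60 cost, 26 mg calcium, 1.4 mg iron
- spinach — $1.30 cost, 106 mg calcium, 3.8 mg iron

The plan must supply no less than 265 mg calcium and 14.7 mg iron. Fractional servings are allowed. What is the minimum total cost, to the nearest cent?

Two binding constraints pin down two serving amounts, so the optimal mix uses at most two foods. The candidates are each food alone (scaled to the tighter of calcium/iron) and each pair with both constraints tight.
oats only: max(265/24, 14.7/1.6) = 11.04 servings → $4.42.
hummus only: max(265/26, 14.7/1.4) = 10.5 servings → $6.30.
spinach only: max(265/106, 14.7/3.8) = 3.868 servings → $5.03.
oats + hummus with both tight: 1.4 servings and 8.9 servings → $5.90.
oats + spinach with both tight: 7.031 servings and 0.9082 servings → $3.99.
hummus + spinach: intersection lies outside the first quadrant.
Cheapest feasible corner: $3.99.

$3.99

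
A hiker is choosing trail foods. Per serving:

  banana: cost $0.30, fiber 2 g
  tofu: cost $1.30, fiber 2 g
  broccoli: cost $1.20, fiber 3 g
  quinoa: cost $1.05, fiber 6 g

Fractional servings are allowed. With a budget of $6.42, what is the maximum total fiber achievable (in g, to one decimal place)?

42.8 g

Fiber per dollar: banana 6.667, quinoa 5.714, broccoli 2.5, tofu 1.538.
With no serving limits, spend the whole cost allowance on banana: $6.42 / $0.30 × 2 g = 42.8 g.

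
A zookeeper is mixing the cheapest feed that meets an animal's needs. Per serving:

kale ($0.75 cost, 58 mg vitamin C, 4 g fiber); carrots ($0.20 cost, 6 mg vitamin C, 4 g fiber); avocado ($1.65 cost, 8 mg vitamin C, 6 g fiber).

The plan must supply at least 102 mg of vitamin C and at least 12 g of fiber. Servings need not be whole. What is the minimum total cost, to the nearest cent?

$1.49

A basic optimal solution has at most two foods positive. Try each food alone and each pair with both targets met exactly.
kale only: max(102/58, 12/4) = 3 servings → $2.25.
carrots only: max(102/6, 12/4) = 17 servings → $3.40.
avocado only: max(102/8, 12/6) = 12.75 servings → $21.04.
kale + carrots with both tight: 1.615 servings and 1.385 servings → $1.49.
kale + avocado with both tight: 1.633 servings and 0.9114 servings → $2.73.
carrots + avocado with both targets exact would need a negative amount; discard.
So the least-cost plan costs $1.49.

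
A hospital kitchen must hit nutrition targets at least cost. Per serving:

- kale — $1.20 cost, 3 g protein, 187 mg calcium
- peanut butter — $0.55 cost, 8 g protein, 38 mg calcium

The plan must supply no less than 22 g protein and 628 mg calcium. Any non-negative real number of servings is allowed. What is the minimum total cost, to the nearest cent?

$4.52

With two linear requirements the optimum uses one or two foods; enumerate the corners.
kale only: max(22/3, 628/187) = 7.333 servings → $8.80.
peanut butter only: max(22/8, 628/38) = 16.53 servings → $9.09.
kale + peanut butter with both tight: 3.03 servings and 1.614 servings → $4.52.
The minimum over all feasible corners is $4.52.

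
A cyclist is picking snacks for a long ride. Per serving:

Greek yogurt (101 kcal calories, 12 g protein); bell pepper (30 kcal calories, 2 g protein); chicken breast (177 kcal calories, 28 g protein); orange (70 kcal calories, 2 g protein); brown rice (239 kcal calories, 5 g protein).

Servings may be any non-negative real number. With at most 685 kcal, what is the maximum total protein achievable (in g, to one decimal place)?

Protein per kcal: chicken breast 0.1582, Greek yogurt 0.1188, bell pepper 0.06667, orange 0.02857, brown rice 0.02092.
With no serving limits, spend the whole calories allowance on chicken breast: 685 kcal / 177 kcal × 28 g = 108.4 g.

108.4 g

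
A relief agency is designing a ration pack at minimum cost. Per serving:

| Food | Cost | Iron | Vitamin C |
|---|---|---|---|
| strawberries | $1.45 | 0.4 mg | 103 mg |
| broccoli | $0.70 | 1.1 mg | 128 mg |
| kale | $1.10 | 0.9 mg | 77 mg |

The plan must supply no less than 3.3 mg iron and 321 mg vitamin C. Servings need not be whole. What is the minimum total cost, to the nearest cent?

$2.10

With two linear requirements the optimum uses one or two foods; enumerate the corners.
strawberries only: max(3.3/0.4, 321/103) = 8.25 servings → $11.96.
broccoli only: max(3.3/1.1, 321/128) = 3 servings → $2.10.
kale only: max(3.3/0.9, 321/77) = 4.169 servings → $4.59.
strawberries + broccoli: intersection lies outside the first quadrant.
strawberries + kale with both tight: 0.5622 servings and 3.417 servings → $4.57.
broccoli + kale with both tight: 1.141 servings and 2.272 servings → $3.30.
So the least-cost plan costs $2.10.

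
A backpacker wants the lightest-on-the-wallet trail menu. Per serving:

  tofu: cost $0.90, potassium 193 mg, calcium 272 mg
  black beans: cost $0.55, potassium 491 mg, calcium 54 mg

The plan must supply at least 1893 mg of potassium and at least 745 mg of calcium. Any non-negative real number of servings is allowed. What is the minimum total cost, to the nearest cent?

$3.58

Two binding constraints pin down two serving amounts, so the optimal mix uses at most two foods. The candidates are each food alone (scaled to the tighter of potassium/calcium) and each pair with both constraints tight.
tofu only: max(1893/193, 745/272) = 9.808 servings → $8.83.
black beans only: max(1893/491, 745/54) = 13.8 servings → $7.59.
tofu + black beans with both tight: 2.141 servings and 3.014 servings → $3.58.
The minimum over all feasible corners is $3.58.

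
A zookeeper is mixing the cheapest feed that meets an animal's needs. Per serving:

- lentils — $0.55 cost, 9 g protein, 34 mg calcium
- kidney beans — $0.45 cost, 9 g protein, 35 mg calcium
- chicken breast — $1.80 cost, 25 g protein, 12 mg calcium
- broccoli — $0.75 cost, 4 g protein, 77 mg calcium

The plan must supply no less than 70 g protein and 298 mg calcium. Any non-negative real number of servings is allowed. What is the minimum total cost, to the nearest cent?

$3.73

For a min-cost LP with two ≥-constraints, a basic feasible solution has at most two positive variables.
lentils only: max(70/9, 298/34) = 8.765 servings → $4.82.
kidney beans only: max(70/9, 298/35) = 8.514 servings → $3.83.
chicken breast only: max(70/25, 298/12) = 24.83 servings → $44.70.
broccoli only: max(70/4, 298/77) = 17.5 servings → $13.12.
lentils + kidney beans: intersection lies outside the first quadrant.
lentils + chicken breast: the both-tight solution has a negative serving — not a feasible corner.
lentils + broccoli with both tight: 7.537 servings and 0.5422 servings → $4.55.
kidney beans + chicken breast with both targets exact would need a negative amount; discard.
kidney beans + broccoli with both tight: 7.591 servings and 0.4195 servings → $3.73.
chicken breast + broccoli with both tight: 2.237 servings and 3.522 servings → $6.67.
The minimum over all feasible corners is $3.73.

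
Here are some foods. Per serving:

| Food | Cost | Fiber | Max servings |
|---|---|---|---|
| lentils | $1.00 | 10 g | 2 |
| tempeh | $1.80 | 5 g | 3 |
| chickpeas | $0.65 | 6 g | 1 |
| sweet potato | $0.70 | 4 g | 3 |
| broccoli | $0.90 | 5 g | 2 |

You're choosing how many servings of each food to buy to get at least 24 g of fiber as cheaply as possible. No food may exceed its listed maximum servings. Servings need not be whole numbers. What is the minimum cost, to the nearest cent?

Cost per g of fiber: lentils $0.1000, chickpeas $0.1083, sweet potato $0.1750, broccoli $0.1800, tempeh $0.3600.
Take 2 servings of lentils: +20.0 g fiber for $2.00 (total $2.00, still need 4.0 g).
Take 0.6667 servings of chickpeas: +4.0 g fiber for $0.43 (total $2.43, still need 0.0 g).
Greedy by cheapest-per-g is optimal for a single linear constraint, so the minimum cost is $2.43.

$2.43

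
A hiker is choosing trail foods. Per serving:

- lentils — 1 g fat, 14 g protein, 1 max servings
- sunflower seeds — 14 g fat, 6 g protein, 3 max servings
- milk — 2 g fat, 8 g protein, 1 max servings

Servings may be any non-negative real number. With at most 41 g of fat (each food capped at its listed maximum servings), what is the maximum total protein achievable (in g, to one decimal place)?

38.3 g

Protein per g fat: lentils 14, milk 4, sunflower seeds 0.4286.
Take 1 serving of lentils: uses 1 g fat, +14.0 g protein (running total 14.0 g).
Take 1 serving of milk: uses 2 g fat, +8.0 g protein (running total 22.0 g).
Take 2.714 servings of sunflower seeds: uses 38 g fat, +16.3 g protein (running total 38.3 g).
Greedy by best ratio exhausts the fat allowance optimally: 38.3 g.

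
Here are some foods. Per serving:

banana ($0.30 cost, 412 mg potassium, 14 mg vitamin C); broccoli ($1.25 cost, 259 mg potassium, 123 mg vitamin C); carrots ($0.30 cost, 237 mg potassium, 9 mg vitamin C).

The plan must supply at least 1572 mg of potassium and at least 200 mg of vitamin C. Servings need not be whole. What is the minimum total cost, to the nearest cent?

$2.51

The cheapest plan sits at a corner of the feasible region — with two constraints it uses at most two foods.
banana only: max(1572/412, 200/14) = 14.29 servings → $4.29.
broccoli only: max(1572/259, 200/123) = 6.069 servings → $7.59.
carrots only: max(1572/237, 200/9) = 22.22 servings → $6.67.
banana + broccoli with both tight: 3.009 servings and 1.284 servings → $2.51.
banana + carrots: the both-tight solution has a negative serving — not a feasible corner.
broccoli + carrots with both tight: 1.24 servings and 5.278 servings → $3.13.
So the least-cost plan costs $2.51.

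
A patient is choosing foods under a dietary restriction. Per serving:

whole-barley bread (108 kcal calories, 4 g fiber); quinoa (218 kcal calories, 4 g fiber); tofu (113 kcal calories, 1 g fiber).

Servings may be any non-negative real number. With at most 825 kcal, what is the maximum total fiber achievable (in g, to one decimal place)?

Fiber per kcal: whole-barley bread 0.03704, quinoa 0.01835, tofu 0.00885.
With no serving limits, spend the whole calories allowance on whole-barley bread: 825 kcal / 108 kcal × 4 g = 30.6 g.

30.6 g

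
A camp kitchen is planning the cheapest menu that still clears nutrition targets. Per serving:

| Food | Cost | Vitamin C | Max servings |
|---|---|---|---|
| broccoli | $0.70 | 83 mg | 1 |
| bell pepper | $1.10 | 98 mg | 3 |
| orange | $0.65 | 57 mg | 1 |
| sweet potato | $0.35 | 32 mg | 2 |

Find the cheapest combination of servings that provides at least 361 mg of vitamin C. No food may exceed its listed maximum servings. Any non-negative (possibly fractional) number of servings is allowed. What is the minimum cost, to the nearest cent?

$3.80

Cost per mg of vitamin C: broccoli $0.0084, sweet potato $0.0109, bell pepper $0.0112, orange $0.0114.
Take 1 serving of broccoli: +83.0 mg vitamin C for $0.70 (total $0.70, still need 278.0 mg).
Take 2 servings of sweet potato: +64.0 mg vitamin C for $0.70 (total $1.40, still need 214.0 mg).
Take 2.184 servings of bell pepper: +214.0 mg vitamin C for $2.40 (total $3.80, still need 0.0 mg).
Greedy by cheapest-per-mg is optimal for a single linear constraint, so the minimum cost is $3.80.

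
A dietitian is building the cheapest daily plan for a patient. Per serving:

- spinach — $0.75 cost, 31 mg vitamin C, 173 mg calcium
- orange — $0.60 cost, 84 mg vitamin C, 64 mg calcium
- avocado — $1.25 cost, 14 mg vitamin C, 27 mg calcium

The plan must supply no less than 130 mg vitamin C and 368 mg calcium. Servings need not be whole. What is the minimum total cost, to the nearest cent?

$1.88

A basic optimal solution has at most two foods positive. Try each food alone and each pair with both targets met exactly.
spinach only: max(130/31, 368/173) = 4.194 servings → $3.15.
orange only: max(130/84, 368/64) = 5.75 servings → $3.45.
avocado only: max(130/14, 368/27) = 13.63 servings → $17.04.
spinach + orange with both tight: 1.8 servings and 0.8832 servings → $1.88.
spinach + avocado with both tight: 1.036 servings and 6.992 servings → $9.52.
orange + avocado with both targets exact would need a negative amount; discard.
Cheapest feasible corner: $1.88.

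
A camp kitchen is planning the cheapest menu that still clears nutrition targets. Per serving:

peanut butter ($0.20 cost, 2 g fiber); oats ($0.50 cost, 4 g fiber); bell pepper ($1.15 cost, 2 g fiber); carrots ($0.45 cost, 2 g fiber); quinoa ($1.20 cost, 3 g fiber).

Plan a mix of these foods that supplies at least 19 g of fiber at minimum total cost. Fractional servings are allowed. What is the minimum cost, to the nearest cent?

Cost per g of fiber: peanut butter $0.1000, oats $0.1250, carrots $0.2250, quinoa $0.4000, bell pepper $0.5750.
With no serving limits, use only peanut butter: 19 g / 2 g = 9.5 servings × $0.20 = $1.90.

$1.90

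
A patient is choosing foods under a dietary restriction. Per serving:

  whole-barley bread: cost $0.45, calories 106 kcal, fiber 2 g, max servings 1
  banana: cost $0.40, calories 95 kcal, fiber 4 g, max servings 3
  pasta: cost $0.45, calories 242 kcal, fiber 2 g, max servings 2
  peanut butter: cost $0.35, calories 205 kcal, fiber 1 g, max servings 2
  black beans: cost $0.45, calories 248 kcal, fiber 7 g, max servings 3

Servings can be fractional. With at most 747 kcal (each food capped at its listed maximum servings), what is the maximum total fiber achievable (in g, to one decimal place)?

Fiber per kcal: banana 0.04211, black beans 0.02823, whole-barley bread 0.01887, pasta 0.008264, peanut butter 0.004878.
Take 3 servings of banana: uses 285 kcal, +12.0 g fiber (running total 12.0 g).
Take 1.863 servings of black beans: uses 462 kcal, +13.0 g fiber (running total 25.0 g).
Greedy by best ratio exhausts the calories allowance optimally: 25.0 g.

25.0 g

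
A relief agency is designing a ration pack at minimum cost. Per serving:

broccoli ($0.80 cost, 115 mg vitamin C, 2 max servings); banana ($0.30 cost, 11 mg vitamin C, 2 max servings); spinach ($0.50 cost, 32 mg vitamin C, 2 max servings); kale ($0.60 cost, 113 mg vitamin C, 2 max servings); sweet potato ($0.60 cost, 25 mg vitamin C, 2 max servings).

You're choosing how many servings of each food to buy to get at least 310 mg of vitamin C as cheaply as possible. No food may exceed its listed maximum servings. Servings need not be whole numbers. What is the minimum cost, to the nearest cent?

$1.78

Cost per mg of vitamin C: kale $0.0053, broccoli $0.0070, spinach $0.0156, sweet potato $0.0240, banana $0.0273.
Take 2 servings of kale: +226.0 mg vitamin C for $1.20 (total $1.20, still need 84.0 mg).
Take 0.7304 servings of broccoli: +84.0 mg vitamin C for $0.58 (total $1.78, still need 0.0 mg).
Greedy by cheapest-per-mg is optimal for a single linear constraint, so the minimum cost is $1.78.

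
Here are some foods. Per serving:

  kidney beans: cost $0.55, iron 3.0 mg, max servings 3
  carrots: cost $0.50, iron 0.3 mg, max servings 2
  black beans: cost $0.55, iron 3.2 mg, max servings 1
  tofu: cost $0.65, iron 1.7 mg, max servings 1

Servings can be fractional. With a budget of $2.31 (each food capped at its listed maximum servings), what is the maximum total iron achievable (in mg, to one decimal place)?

12.5 mg

Iron per dollar: black beans 5.818, kidney beans 5.455, tofu 2.615, carrots 0.6.
Take 1 serving of black beans: spends $0.55, +3.2 mg iron (running total 3.2 mg).
Take 3 servings of kidney beans: spends $1.65, +9.0 mg iron (running total 12.2 mg).
Take 0.1692 servings of tofu: spends $0.11, +0.3 mg iron (running total 12.5 mg).
Filling greedily by iron-per-dollar is optimal for one linear limit, giving 12.5 mg.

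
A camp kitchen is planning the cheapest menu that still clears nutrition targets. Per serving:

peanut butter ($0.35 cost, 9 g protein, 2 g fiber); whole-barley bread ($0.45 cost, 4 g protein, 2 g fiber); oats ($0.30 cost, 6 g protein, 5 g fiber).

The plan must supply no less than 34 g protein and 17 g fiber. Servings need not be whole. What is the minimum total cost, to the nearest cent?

$1.49

With two linear requirements the optimum uses one or two foods; enumerate the corners.
peanut butter only: max(34/9, 17/2) = 8.5 servings → $2.98.
whole-barley bread only: max(34/4, 17/2) = 8.5 servings → $3.83.
oats only: max(34/6, 17/5) = 5.667 servings → $1.70.
peanut butter + whole-barley bread with both tight: 0 servings and 8.5 servings → $3.83.
peanut butter + oats with both tight: 2.061 servings and 2.576 servings → $1.49.
whole-barley bread + oats with both tight: 8.5 servings and 0 servings → $3.83.
The minimum over all feasible corners is $1.49.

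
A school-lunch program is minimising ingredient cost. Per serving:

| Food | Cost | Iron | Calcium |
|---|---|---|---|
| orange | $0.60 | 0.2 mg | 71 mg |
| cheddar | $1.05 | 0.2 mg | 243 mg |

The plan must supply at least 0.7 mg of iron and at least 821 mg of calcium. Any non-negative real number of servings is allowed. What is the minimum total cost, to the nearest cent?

With two linear requirements the optimum uses one or two foods; enumerate the corners.
orange only: max(0.7/0.2, 821/71) = 11.56 servings → $6.94.
cheddar only: max(0.7/0.2, 821/243) = 3.5 servings → $3.67.
orange + cheddar with both tight: 0.1715 servings and 3.328 servings → $3.60.
Cheapest feasible corner: $3.60.

$3.60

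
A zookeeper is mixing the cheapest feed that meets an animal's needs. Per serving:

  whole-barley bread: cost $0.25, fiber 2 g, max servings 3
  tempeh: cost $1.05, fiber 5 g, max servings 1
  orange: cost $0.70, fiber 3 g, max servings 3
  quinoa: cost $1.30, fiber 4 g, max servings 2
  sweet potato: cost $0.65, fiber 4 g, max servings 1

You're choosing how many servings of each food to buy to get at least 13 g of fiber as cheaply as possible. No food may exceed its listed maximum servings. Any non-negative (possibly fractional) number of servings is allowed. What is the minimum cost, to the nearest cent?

Cost per g of fiber: whole-barley bread $0.1250, sweet potato $0.1625, tempeh $0.2100, orange $0.2333, quinoa $0.3250.
Take 3 servings of whole-barley bread: +6.0 g fiber for $0.75 (total $0.75, still need 7.0 g).
Take 1 serving of sweet potato: +4.0 g fiber for $0.65 (total $1.40, still need 3.0 g).
Take 0.6 servings of tempeh: +3.0 g fiber for $0.63 (total $2.03, still need 0.0 g).
Filling from the cheapest source first is optimal under one linear minimum: $2.03.

$2.03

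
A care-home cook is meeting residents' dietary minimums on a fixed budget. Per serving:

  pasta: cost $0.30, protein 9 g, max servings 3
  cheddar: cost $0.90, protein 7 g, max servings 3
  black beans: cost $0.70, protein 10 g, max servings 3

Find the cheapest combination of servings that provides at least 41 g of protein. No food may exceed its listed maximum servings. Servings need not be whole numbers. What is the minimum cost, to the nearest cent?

Cost per g of protein: pasta $0.0333, black beans $0.0700, cheddar $0.1286.
Take 3 servings of pasta: +27.0 g protein for $0.90 (total $0.90, still need 14.0 g).
Take 1.4 servings of black beans: +14.0 g protein for $0.98 (total $1.88, still need 0.0 g).
Greedy by cheapest-per-g is optimal for a single linear constraint, so the minimum cost is $1.88.

$1.88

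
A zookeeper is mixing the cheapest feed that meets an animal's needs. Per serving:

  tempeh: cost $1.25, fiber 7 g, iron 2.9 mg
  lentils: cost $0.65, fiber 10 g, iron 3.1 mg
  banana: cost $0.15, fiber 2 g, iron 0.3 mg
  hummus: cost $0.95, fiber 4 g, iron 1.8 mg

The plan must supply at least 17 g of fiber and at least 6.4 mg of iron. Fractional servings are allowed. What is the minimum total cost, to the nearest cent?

$1.34

tempeh only: max(17/7, 6.4/2.9) = 2.429 servings → $3.04.
lentils only: max(17/10, 6.4/3.1) = 2.065 servings → $1.34.
banana only: max(17/2, 6.4/0.3) = 21.33 servings → $3.20.
hummus only: max(17/4, 6.4/1.8) = 4.25 servings → $4.04.
tempeh + lentils with both tight: 1.548 servings and 0.6164 servings → $2.34.
tempeh + banana with both tight: 2.081 servings and 1.216 servings → $2.78.
tempeh + hummus: intersection lies outside the first quadrant.
lentils + banana with both targets exact would need a negative amount; discard.
lentils + hummus with both tight: 0.8929 servings and 2.018 servings → $2.50.
banana + hummus with both tight: 2.083 servings and 3.208 servings → $3.36.
So the least-cost plan costs $1.34.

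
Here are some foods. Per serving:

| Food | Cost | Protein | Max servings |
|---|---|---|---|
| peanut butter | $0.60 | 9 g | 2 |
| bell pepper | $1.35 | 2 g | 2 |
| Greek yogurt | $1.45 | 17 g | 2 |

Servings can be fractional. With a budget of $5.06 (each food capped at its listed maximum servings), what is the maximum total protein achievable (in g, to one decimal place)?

53.4 g

Protein per dollar: peanut butter 15, Greek yogurt 11.72, bell pepper 1.481.
Take 2 servings of peanut butter: spends $1.20, +18.0 g protein (running total 18.0 g).
Take 2 servings of Greek yogurt: spends $2.90, +34.0 g protein (running total 52.0 g).
Take 0.7111 servings of bell pepper: spends $0.96, +1.4 g protein (running total 53.4 g).
Greedy by best ratio exhausts the cost allowance optimally: 53.4 g.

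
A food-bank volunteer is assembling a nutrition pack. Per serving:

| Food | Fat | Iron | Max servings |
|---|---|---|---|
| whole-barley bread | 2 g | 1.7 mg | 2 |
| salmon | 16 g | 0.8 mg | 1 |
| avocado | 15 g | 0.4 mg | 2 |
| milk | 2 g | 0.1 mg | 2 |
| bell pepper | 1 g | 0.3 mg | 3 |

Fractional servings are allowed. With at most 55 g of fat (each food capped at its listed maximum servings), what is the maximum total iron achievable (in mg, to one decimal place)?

6.0 mg

Iron per g fat: whole-barley bread 0.85, bell pepper 0.3, salmon 0.05, milk 0.05, avocado 0.02667.
Take 2 servings of whole-barley bread: uses 4 g fat, +3.4 mg iron (running total 3.4 mg).
Take 3 servings of bell pepper: uses 3 g fat, +0.9 mg iron (running total 4.3 mg).
Take 1 serving of salmon: uses 16 g fat, +0.8 mg iron (running total 5.1 mg).
Take 2 servings of milk: uses 4 g fat, +0.2 mg iron (running total 5.3 mg).
Take 1.867 servings of avocado: uses 28 g fat, +0.7 mg iron (running total 6.0 mg).
Greedy by best ratio exhausts the fat allowance optimally: 6.0 mg.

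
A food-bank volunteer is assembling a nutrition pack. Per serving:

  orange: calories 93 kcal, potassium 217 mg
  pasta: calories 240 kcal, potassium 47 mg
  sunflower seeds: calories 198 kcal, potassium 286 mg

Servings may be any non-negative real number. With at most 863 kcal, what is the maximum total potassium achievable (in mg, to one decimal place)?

Potassium per kcal: orange 2.333, sunflower seeds 1.444, pasta 0.1958.
With no serving limits, spend the whole calories allowance on orange: 863 kcal / 93 kcal × 217 mg = 2013.7 mg.

2013.7 mg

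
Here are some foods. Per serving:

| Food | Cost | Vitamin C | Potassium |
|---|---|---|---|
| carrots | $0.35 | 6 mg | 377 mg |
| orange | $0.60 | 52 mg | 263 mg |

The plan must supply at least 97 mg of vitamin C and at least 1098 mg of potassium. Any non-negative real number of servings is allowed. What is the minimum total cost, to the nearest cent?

$1.61

carrots only: max(97/6, 1098/377) = 16.17 servings → $5.66.
orange only: max(97/52, 1098/263) = 4.175 servings → $2.50.
carrots + orange with both tight: 1.752 servings and 1.663 servings → $1.61.
Cheapest feasible corner: $1.61.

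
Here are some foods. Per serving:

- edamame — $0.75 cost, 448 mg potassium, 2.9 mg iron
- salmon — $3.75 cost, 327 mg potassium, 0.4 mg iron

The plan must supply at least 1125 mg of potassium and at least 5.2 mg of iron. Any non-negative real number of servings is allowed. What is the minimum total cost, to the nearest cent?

Two binding constraints pin down two serving amounts, so the optimal mix uses at most two foods. The candidates are each food alone (scaled to the tighter of potassium/iron) and each pair with both constraints tight.
edamame only: max(1125/448, 5.2/2.9) = 2.511 servings → $1.88.
salmon only: max(1125/327, 5.2/0.4) = 13 servings → $48.75.
edamame + salmon with both tight: 1.626 servings and 1.213 servings → $5.77.
So the least-cost plan costs $1.88.

$1.88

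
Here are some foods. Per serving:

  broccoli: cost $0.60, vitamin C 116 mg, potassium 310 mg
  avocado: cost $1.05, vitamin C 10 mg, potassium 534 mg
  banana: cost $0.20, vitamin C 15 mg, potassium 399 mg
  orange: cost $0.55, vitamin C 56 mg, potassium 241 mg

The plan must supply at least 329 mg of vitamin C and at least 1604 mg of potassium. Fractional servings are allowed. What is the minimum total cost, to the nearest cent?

A basic optimal solution has at most two foods positive. Try each food alone and each pair with both targets met exactly.
broccoli only: max(329/116, 1604/310) = 5.174 servings → $3.10.
avocado only: max(329/10, 1604/534) = 32.9 servings → $34.55.
banana only: max(329/15, 1604/399) = 21.93 servings → $4.39.
orange only: max(329/56, 1604/241) = 6.656 servings → $3.66.
broccoli + avocado with both tight: 2.713 servings and 1.429 servings → $3.13.
broccoli + banana with both tight: 2.575 servings and 2.019 servings → $1.95.
broccoli + orange: intersection lies outside the first quadrant.
avocado + banana: intersection lies outside the first quadrant.
avocado + orange with both tight: 0.3832 servings and 5.807 servings → $3.60.
banana + orange with both tight: 0.5625 servings and 5.724 servings → $3.26.
So the least-cost plan costs $1.95.

$1.95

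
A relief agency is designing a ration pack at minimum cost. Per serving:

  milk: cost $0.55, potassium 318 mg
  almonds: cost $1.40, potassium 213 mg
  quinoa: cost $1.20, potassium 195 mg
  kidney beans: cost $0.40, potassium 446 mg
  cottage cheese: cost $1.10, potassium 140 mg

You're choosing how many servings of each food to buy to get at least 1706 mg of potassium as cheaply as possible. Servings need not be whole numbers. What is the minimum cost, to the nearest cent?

Cost per mg of potassium: kidney beans $0.0009, milk $0.0017, quinoa $0.0062, almonds $0.0066, cottage cheese $0.0079.
With no serving limits, use only kidney beans: 1706 mg / 446 mg = 3.825 servings × $0.40 = $1.53.

$1.53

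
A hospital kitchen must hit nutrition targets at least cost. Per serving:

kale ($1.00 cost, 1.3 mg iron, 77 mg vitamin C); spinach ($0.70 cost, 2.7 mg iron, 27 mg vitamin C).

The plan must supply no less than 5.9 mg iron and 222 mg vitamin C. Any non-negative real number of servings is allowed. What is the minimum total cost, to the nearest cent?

$3.22

A basic optimal solution has at most two foods positive. Try each food alone and each pair with both targets met exactly.
kale only: max(5.9/1.3, 222/77) = 4.538 servings → $4.54.
spinach only: max(5.9/2.7, 222/27) = 8.222 servings → $5.76.
kale + spinach with both tight: 2.547 servings and 0.9589 servings → $3.22.
The minimum over all feasible corners is $3.22.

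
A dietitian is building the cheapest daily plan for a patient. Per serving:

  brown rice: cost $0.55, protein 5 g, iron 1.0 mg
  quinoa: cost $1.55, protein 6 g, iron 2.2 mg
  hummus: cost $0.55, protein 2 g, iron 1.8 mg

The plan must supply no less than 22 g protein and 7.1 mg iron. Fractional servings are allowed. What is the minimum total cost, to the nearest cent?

$3.06

An LP optimum is at a vertex; with two nutrient constraints at most two foods are used. Check each candidate.
brown rice only: max(22/5, 7.1/1.0) = 7.1 servings → $3.90.
quinoa only: max(22/6, 7.1/2.2) = 3.667 servings → $5.68.
hummus only: max(22/2, 7.1/1.8) = 11 servings → $6.05.
brown rice + quinoa with both tight: 1.16 servings and 2.7 servings → $4.82.
brown rice + hummus with both tight: 3.629 servings and 1.929 servings → $3.06.
quinoa + hummus: the both-tight solution has a negative serving — not a feasible corner.
So the least-cost plan costs $3.06.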